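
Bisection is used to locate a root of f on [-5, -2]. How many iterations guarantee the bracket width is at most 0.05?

Width after n steps is 3/2^n. Need 2^n ≥ 3/0.05 = 60.
2^5 = 32 < 60 ≤ 2^6 = 64, so n = 6.

6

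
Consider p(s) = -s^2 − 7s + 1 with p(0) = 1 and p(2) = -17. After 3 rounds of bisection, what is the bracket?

[0, 0.25]

midpoint 1: p = -7 < 0 → [0, 1]
midpoint 0.5: p = -2.75 < 0 → [0, 0.5]
midpoint 0.25: p = -0.8125 < 0 → [0, 0.25]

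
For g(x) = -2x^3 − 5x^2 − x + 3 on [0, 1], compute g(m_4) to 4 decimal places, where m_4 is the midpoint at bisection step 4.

0.4995

m = 0.5, g(m) = 1 (+); new bracket [0.5, 1]
m = 0.75, g(m) = -1.40625 (−); new bracket [0.5, 0.75]
m = 0.625, g(m) = -0.066406 (−); new bracket [0.5, 0.625]
m = 0.5625, g(m) = 0.4995 (+); new bracket [0.5625, 0.625]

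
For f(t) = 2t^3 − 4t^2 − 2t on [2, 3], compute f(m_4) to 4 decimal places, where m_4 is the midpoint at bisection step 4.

t = 2.5 gives f = 1.25, positive; keep [2, 2.5]
t = 2.25 gives f = -1.96875, negative; keep [2.25, 2.5]
t = 2.375 gives f = -0.519531, negative; keep [2.375, 2.5]
t = 2.4375 gives f = 0.3237, positive; keep [2.375, 2.4375]

0.3237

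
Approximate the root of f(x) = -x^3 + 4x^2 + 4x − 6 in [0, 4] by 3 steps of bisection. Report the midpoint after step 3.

x = 2 gives f = 10, positive; keep [0, 2]
x = 1 gives f = 1, positive; keep [0, 1]
x = 0.5 gives f = -3.125, negative; keep [0.5, 1]

0.5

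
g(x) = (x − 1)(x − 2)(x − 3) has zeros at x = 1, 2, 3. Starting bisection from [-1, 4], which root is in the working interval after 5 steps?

1

midpoint 1.5: g = 0.375 > 0 → [-1, 1.5]
midpoint 0.25: g = -3.609375 < 0 → [0.25, 1.5]
midpoint 0.875: g = -0.298828 < 0 → [0.875, 1.5]
midpoint 1.1875: g = 0.2761 > 0 → [0.875, 1.1875]
midpoint 1.03125: g = 0.0596 > 0 → [0.875, 1.03125]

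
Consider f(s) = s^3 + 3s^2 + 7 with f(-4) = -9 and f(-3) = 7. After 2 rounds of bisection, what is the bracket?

f(-3.5) = 0.875 > 0, so the root lies in [-4, -3.5]
f(-3.75) = -3.546875 < 0, so the root lies in [-3.75, -3.5]

[-3.75, -3.5]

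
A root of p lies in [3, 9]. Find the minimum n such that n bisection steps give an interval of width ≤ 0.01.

10

Width after n steps is 6/2^n. Need 2^n ≥ 6/0.01 = 600.
2^9 = 512 < 600 ≤ 2^10 = 1024, so n = 10.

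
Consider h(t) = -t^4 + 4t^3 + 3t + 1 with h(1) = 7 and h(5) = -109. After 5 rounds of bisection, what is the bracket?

[4.125, 4.25]

t = 3 gives h = 37, positive; keep [3, 5]
t = 4 gives h = 13, positive; keep [4, 5]
t = 4.5 gives h = -31.0625, negative; keep [4, 4.5]
t = 4.25 gives h = -5.4414, negative; keep [4, 4.25]
t = 4.125 gives h = 4.6013, positive; keep [4.125, 4.25]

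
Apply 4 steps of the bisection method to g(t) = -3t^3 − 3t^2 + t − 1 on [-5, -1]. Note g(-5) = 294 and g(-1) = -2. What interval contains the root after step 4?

g(-3) = 50 > 0, so the root lies in [-3, -1]
g(-2) = 9 > 0, so the root lies in [-2, -1]
g(-1.5) = 0.875 > 0, so the root lies in [-1.5, -1]
g(-1.25) = -1.0781 < 0, so the root lies in [-1.5, -1.25]

[-1.5, -1.25]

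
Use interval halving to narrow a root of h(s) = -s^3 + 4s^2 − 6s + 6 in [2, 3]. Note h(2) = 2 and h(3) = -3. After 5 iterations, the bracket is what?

[2.5625, 2.59375]

s = 2.5 gives h = 0.375, positive; keep [2.5, 3]
s = 2.75 gives h = -1.046875, negative; keep [2.5, 2.75]
s = 2.625 gives h = -0.275391, negative; keep [2.5, 2.625]
s = 2.5625 gives h = 0.0642, positive; keep [2.5625, 2.625]
s = 2.59375 gives h = -0.1019, negative; keep [2.5625, 2.59375]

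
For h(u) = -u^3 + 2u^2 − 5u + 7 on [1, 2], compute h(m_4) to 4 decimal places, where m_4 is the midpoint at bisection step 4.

u = 1.5 gives h = 0.625, positive; keep [1.5, 2]
u = 1.75 gives h = -0.984375, negative; keep [1.5, 1.75]
u = 1.625 gives h = -0.134766, negative; keep [1.5, 1.625]
u = 1.5625 gives h = 0.2556, positive; keep [1.5625, 1.625]

0.2556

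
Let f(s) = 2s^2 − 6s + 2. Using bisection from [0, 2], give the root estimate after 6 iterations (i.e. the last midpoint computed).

0.40625

m = 1, f(m) = -2 (−); new bracket [0, 1]
m = 0.5, f(m) = -0.5 (−); new bracket [0, 0.5]
m = 0.25, f(m) = 0.625 (+); new bracket [0.25, 0.5]
m = 0.375, f(m) = 0.0312 (+); new bracket [0.375, 0.5]
m = 0.4375, f(m) = -0.2422 (−); new bracket [0.375, 0.4375]
m = 0.40625, f(m) = -0.1074 (−); new bracket [0.375, 0.40625]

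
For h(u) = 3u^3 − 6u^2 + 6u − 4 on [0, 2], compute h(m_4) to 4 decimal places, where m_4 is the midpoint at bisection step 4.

midpoint 1: h = -1 < 0 → [1, 2]
midpoint 1.5: h = 1.625 > 0 → [1, 1.5]
midpoint 1.25: h = -0.015625 < 0 → [1.25, 1.5]
midpoint 1.375: h = 0.7051 > 0 → [1.25, 1.375]

0.7051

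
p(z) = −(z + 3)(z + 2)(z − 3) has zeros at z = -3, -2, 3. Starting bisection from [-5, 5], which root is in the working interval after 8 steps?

3

z = 0 gives p = 18, positive; keep [0, 5]
z = 2.5 gives p = 12.375, positive; keep [2.5, 5]
z = 3.75 gives p = -29.109375, negative; keep [2.5, 3.75]
z = 3.125 gives p = -3.9238, negative; keep [2.5, 3.125]
z = 2.8125 gives p = 5.2449, positive; keep [2.8125, 3.125]
z = 2.96875 gives p = 0.9268, positive; keep [2.96875, 3.125]
z = 3.046875 gives p = -1.4305, negative; keep [2.96875, 3.046875]
z = 3.0078125 gives p = -0.235, negative; keep [2.96875, 3.0078125]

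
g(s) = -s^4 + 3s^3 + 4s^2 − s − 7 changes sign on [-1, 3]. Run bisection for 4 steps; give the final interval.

g(1) = -2 < 0, so the root lies in [1, 3]
g(2) = 15 > 0, so the root lies in [1, 2]
g(1.5) = 5.5625 > 0, so the root lies in [1, 1.5]
g(1.25) = 1.418 > 0, so the root lies in [1, 1.25]

[1, 1.25]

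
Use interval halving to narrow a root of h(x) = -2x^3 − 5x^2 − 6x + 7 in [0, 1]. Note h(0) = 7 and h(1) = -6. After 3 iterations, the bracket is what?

[0.625, 0.75]

m = 0.5, h(m) = 2.5 (+); new bracket [0.5, 1]
m = 0.75, h(m) = -1.15625 (−); new bracket [0.5, 0.75]
m = 0.625, h(m) = 0.808594 (+); new bracket [0.625, 0.75]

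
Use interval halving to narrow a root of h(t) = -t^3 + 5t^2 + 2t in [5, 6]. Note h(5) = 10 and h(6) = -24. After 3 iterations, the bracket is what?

[5.25, 5.375]

h(5.5) = -4.125 < 0, so the root lies in [5, 5.5]
h(5.25) = 3.609375 > 0, so the root lies in [5.25, 5.5]
h(5.375) = -0.083984 < 0, so the root lies in [5.25, 5.375]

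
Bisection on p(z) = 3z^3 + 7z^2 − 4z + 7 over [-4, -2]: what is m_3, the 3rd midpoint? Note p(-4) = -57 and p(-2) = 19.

-3.25

p(-3) = 1 > 0, so the root lies in [-4, -3]
p(-3.5) = -21.875 < 0, so the root lies in [-3.5, -3]
p(-3.25) = -9.046875 < 0, so the root lies in [-3.25, -3]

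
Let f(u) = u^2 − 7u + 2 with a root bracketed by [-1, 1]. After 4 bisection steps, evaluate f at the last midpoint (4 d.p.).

-0.4844

midpoint 0: f = 2 > 0 → [0, 1]
midpoint 0.5: f = -1.25 < 0 → [0, 0.5]
midpoint 0.25: f = 0.3125 > 0 → [0.25, 0.5]
midpoint 0.375: f = -0.4844 < 0 → [0.25, 0.375]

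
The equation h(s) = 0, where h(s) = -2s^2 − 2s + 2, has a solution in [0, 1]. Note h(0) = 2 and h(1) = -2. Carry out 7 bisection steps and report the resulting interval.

h(0.5) = 0.5 > 0, so the root lies in [0.5, 1]
h(0.75) = -0.625 < 0, so the root lies in [0.5, 0.75]
h(0.625) = -0.03125 < 0, so the root lies in [0.5, 0.625]
h(0.5625) = 0.2422 > 0, so the root lies in [0.5625, 0.625]
h(0.59375) = 0.1074 > 0, so the root lies in [0.59375, 0.625]
h(0.609375) = 0.0386 > 0, so the root lies in [0.609375, 0.625]
h(0.6171875) = 0.0038 > 0, so the root lies in [0.6171875, 0.625]

[0.6171875, 0.625]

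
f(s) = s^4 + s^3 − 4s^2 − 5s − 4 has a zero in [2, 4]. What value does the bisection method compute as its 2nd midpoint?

s = 3 gives f = 53, positive; keep [2, 3]
s = 2.5 gives f = 13.1875, positive; keep [2, 2.5]

2.5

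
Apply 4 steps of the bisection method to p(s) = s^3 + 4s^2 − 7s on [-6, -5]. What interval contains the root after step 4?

[-5.375, -5.3125]

m = -5.5, p(m) = -6.875 (−); new bracket [-5.5, -5]
m = -5.25, p(m) = 2.296875 (+); new bracket [-5.5, -5.25]
m = -5.375, p(m) = -2.099609 (−); new bracket [-5.375, -5.25]
m = -5.3125, p(m) = 0.1453 (+); new bracket [-5.375, -5.3125]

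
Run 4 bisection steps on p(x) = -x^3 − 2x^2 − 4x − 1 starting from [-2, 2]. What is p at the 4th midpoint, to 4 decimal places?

-0.1094

m = 0, p(m) = -1 (−); new bracket [-2, 0]
m = -1, p(m) = 2 (+); new bracket [-1, 0]
m = -0.5, p(m) = 0.625 (+); new bracket [-0.5, 0]
m = -0.25, p(m) = -0.1094 (−); new bracket [-0.5, -0.25]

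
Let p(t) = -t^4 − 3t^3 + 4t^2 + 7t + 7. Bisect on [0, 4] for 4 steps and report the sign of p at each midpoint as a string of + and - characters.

-+++

midpoint 2: p = -3 < 0 → [0, 2]
midpoint 1: p = 14 > 0 → [1, 2]
midpoint 1.5: p = 11.3125 > 0 → [1.5, 2]
midpoint 1.75: p = 6.043 > 0 → [1.75, 2]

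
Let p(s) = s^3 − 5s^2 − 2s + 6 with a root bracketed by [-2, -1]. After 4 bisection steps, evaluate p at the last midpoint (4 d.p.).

s = -1.5 gives p = -5.625, negative; keep [-1.5, -1]
s = -1.25 gives p = -1.265625, negative; keep [-1.25, -1]
s = -1.125 gives p = 0.498047, positive; keep [-1.25, -1.125]
s = -1.1875 gives p = -0.3503, negative; keep [-1.1875, -1.125]

-0.3503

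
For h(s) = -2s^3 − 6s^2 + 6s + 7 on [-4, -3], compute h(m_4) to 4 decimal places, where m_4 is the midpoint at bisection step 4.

midpoint -3.5: h = -1.75 < 0 → [-4, -3.5]
midpoint -3.75: h = 5.59375 > 0 → [-3.75, -3.5]
midpoint -3.625: h = 1.675781 > 0 → [-3.625, -3.5]
midpoint -3.5625: h = -0.0972 < 0 → [-3.625, -3.5625]

-0.0972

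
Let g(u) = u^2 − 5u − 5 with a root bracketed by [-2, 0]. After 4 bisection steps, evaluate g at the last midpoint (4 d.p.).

u = -1 gives g = 1, positive; keep [-1, 0]
u = -0.5 gives g = -2.25, negative; keep [-1, -0.5]
u = -0.75 gives g = -0.6875, negative; keep [-1, -0.75]
u = -0.875 gives g = 0.1406, positive; keep [-0.875, -0.75]

0.1406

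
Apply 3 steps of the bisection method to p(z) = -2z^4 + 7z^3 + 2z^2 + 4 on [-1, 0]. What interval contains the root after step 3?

m = -0.5, p(m) = 3.5 (+); new bracket [-1, -0.5]
m = -0.75, p(m) = 1.539062 (+); new bracket [-1, -0.75]
m = -0.875, p(m) = -0.330566 (−); new bracket [-0.875, -0.75]

[-0.875, -0.75]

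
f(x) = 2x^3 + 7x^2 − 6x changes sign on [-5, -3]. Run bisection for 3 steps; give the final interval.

midpoint -4: f = 8 > 0 → [-5, -4]
midpoint -4.5: f = -13.5 < 0 → [-4.5, -4]
midpoint -4.25: f = -1.59375 < 0 → [-4.25, -4]

[-4.25, -4]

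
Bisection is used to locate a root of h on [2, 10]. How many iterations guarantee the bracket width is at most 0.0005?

Width after n steps is 8/2^n. Need 2^n ≥ 8/0.0005 = 16000.
2^13 = 8192 < 16000 ≤ 2^14 = 16384, so n = 14.

14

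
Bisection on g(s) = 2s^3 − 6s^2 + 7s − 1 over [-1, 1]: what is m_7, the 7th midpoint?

0.171875

midpoint 0: g = -1 < 0 → [0, 1]
midpoint 0.5: g = 1.25 > 0 → [0, 0.5]
midpoint 0.25: g = 0.40625 > 0 → [0, 0.25]
midpoint 0.125: g = -0.2148 < 0 → [0.125, 0.25]
midpoint 0.1875: g = 0.1147 > 0 → [0.125, 0.1875]
midpoint 0.15625: g = -0.0451 < 0 → [0.15625, 0.1875]
midpoint 0.171875: g = 0.036 > 0 → [0.15625, 0.171875]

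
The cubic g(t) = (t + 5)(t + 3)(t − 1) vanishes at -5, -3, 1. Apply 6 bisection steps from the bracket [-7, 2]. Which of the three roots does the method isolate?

1

m = -2.5, g(m) = -4.375 (−); new bracket [-2.5, 2]
m = -0.25, g(m) = -16.328125 (−); new bracket [-0.25, 2]
m = 0.875, g(m) = -2.845703 (−); new bracket [0.875, 2]
m = 1.4375, g(m) = 12.4978 (+); new bracket [0.875, 1.4375]
m = 1.15625, g(m) = 3.998 (+); new bracket [0.875, 1.15625]
m = 1.015625, g(m) = 0.3774 (+); new bracket [0.875, 1.015625]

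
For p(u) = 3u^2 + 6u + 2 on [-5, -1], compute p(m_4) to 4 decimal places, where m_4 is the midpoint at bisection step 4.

0.6875

m = -3, p(m) = 11 (+); new bracket [-3, -1]
m = -2, p(m) = 2 (+); new bracket [-2, -1]
m = -1.5, p(m) = -0.25 (−); new bracket [-2, -1.5]
m = -1.75, p(m) = 0.6875 (+); new bracket [-1.75, -1.5]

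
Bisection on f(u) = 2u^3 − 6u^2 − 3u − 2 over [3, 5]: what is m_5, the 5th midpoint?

m = 4, f(m) = 18 (+); new bracket [3, 4]
m = 3.5, f(m) = -0.25 (−); new bracket [3.5, 4]
m = 3.75, f(m) = 7.84375 (+); new bracket [3.5, 3.75]
m = 3.625, f(m) = 3.5508 (+); new bracket [3.5, 3.625]
m = 3.5625, f(m) = 1.5903 (+); new bracket [3.5, 3.5625]

3.5625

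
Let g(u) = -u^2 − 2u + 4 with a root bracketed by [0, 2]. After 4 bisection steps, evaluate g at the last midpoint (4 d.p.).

0.4844

m = 1, g(m) = 1 (+); new bracket [1, 2]
m = 1.5, g(m) = -1.25 (−); new bracket [1, 1.5]
m = 1.25, g(m) = -0.0625 (−); new bracket [1, 1.25]
m = 1.125, g(m) = 0.4844 (+); new bracket [1.125, 1.25]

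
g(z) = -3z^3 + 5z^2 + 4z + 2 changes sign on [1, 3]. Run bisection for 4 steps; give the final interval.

[2.25, 2.375]

m = 2, g(m) = 6 (+); new bracket [2, 3]
m = 2.5, g(m) = -3.625 (−); new bracket [2, 2.5]
m = 2.25, g(m) = 2.140625 (+); new bracket [2.25, 2.5]
m = 2.375, g(m) = -0.4863 (−); new bracket [2.25, 2.375]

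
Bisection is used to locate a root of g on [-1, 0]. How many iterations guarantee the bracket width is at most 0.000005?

18

Width after n steps is 1/2^n. Need 2^n ≥ 1/0.000005 = 200000.
2^17 = 131072 < 200000 ≤ 2^18 = 262144, so n = 18.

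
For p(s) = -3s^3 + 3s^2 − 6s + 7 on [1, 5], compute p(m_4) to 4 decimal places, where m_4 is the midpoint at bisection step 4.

-1.6719

m = 3, p(m) = -65 (−); new bracket [1, 3]
m = 2, p(m) = -17 (−); new bracket [1, 2]
m = 1.5, p(m) = -5.375 (−); new bracket [1, 1.5]
m = 1.25, p(m) = -1.6719 (−); new bracket [1, 1.25]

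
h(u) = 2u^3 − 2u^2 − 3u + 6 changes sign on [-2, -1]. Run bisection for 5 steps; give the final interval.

m = -1.5, h(m) = -0.75 (−); new bracket [-1.5, -1]
m = -1.25, h(m) = 2.71875 (+); new bracket [-1.5, -1.25]
m = -1.375, h(m) = 1.144531 (+); new bracket [-1.5, -1.375]
m = -1.4375, h(m) = 0.2388 (+); new bracket [-1.5, -1.4375]
m = -1.46875, h(m) = -0.2451 (−); new bracket [-1.46875, -1.4375]

[-1.46875, -1.4375]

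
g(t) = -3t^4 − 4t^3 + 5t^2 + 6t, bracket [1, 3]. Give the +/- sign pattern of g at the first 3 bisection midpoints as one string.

--+

g(2) = -48 < 0, so the root lies in [1, 2]
g(1.5) = -8.4375 < 0, so the root lies in [1, 1.5]
g(1.25) = 0.175781 > 0, so the root lies in [1.25, 1.5]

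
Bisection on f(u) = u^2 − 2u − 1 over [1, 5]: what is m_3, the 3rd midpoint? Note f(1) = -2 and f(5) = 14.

m = 3, f(m) = 2 (+); new bracket [1, 3]
m = 2, f(m) = -1 (−); new bracket [2, 3]
m = 2.5, f(m) = 0.25 (+); new bracket [2, 2.5]

2.5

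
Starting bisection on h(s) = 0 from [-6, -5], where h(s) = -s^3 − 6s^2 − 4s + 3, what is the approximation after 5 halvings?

s = -5.5 gives h = 9.875, positive; keep [-5.5, -5]
s = -5.25 gives h = 3.328125, positive; keep [-5.25, -5]
s = -5.125 gives h = 0.517578, positive; keep [-5.125, -5]
s = -5.0625 gives h = -0.7771, negative; keep [-5.125, -5.0625]
s = -5.09375 gives h = -0.1388, negative; keep [-5.125, -5.09375]

-5.09375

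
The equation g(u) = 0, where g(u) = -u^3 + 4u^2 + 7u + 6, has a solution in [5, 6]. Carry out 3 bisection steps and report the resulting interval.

u = 5.5 gives g = -0.875, negative; keep [5, 5.5]
u = 5.25 gives g = 8.296875, positive; keep [5.25, 5.5]
u = 5.375 gives g = 3.900391, positive; keep [5.375, 5.5]

[5.375, 5.5]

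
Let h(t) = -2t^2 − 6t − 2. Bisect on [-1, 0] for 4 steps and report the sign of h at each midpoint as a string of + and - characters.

+--+

m = -0.5, h(m) = 0.5 (+); new bracket [-0.5, 0]
m = -0.25, h(m) = -0.625 (−); new bracket [-0.5, -0.25]
m = -0.375, h(m) = -0.03125 (−); new bracket [-0.5, -0.375]
m = -0.4375, h(m) = 0.2422 (+); new bracket [-0.4375, -0.375]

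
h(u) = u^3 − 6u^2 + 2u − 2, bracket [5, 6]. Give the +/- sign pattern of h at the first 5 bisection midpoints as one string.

u = 5.5 gives h = -6.125, negative; keep [5.5, 6]
u = 5.75 gives h = 1.234375, positive; keep [5.5, 5.75]
u = 5.625 gives h = -2.615234, negative; keep [5.625, 5.75]
u = 5.6875 gives h = -0.7336, negative; keep [5.6875, 5.75]
u = 5.71875 gives h = 0.2395, positive; keep [5.6875, 5.71875]

-+--+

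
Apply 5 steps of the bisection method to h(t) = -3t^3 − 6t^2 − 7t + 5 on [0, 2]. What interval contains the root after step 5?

m = 1, h(m) = -11 (−); new bracket [0, 1]
m = 0.5, h(m) = -0.375 (−); new bracket [0, 0.5]
m = 0.25, h(m) = 2.828125 (+); new bracket [0.25, 0.5]
m = 0.375, h(m) = 1.373 (+); new bracket [0.375, 0.5]
m = 0.4375, h(m) = 0.5378 (+); new bracket [0.4375, 0.5]

[0.4375, 0.5]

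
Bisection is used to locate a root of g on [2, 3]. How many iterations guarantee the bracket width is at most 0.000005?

18

Width after n steps is 1/2^n. Need 2^n ≥ 1/0.000005 = 200000.
2^17 = 131072 < 200000 ≤ 2^18 = 262144, so n = 18.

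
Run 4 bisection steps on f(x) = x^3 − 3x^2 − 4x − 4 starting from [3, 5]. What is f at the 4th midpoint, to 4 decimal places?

m = 4, f(m) = -4 (−); new bracket [4, 5]
m = 4.5, f(m) = 8.375 (+); new bracket [4, 4.5]
m = 4.25, f(m) = 1.578125 (+); new bracket [4, 4.25]
m = 4.125, f(m) = -1.3574 (−); new bracket [4.125, 4.25]

-1.3574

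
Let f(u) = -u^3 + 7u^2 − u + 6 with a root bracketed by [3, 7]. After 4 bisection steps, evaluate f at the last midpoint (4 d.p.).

10.6406

f(5) = 51 > 0, so the root lies in [5, 7]
f(6) = 36 > 0, so the root lies in [6, 7]
f(6.5) = 20.625 > 0, so the root lies in [6.5, 7]
f(6.75) = 10.6406 > 0, so the root lies in [6.75, 7]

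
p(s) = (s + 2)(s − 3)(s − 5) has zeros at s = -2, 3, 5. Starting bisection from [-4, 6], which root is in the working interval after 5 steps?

m = 1, p(m) = 24 (+); new bracket [-4, 1]
m = -1.5, p(m) = 14.625 (+); new bracket [-4, -1.5]
m = -2.75, p(m) = -33.421875 (−); new bracket [-2.75, -1.5]
m = -2.125, p(m) = -4.5645 (−); new bracket [-2.125, -1.5]
m = -1.8125, p(m) = 6.1472 (+); new bracket [-2.125, -1.8125]

-2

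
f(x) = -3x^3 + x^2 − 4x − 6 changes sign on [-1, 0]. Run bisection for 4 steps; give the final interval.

[-0.875, -0.8125]

midpoint -0.5: f = -3.375 < 0 → [-1, -0.5]
midpoint -0.75: f = -1.171875 < 0 → [-1, -0.75]
midpoint -0.875: f = 0.275391 > 0 → [-0.875, -0.75]
midpoint -0.8125: f = -0.4807 < 0 → [-0.875, -0.8125]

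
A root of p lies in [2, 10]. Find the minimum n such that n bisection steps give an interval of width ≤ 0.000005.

21

Width after n steps is 8/2^n. Need 2^n ≥ 8/0.000005 = 1600000.
2^20 = 1048576 < 1600000 ≤ 2^21 = 2097152, so n = 21.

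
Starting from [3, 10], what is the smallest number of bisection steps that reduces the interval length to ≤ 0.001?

13

Width after n steps is 7/2^n. Need 2^n ≥ 7/0.001 = 7000.
2^12 = 4096 < 7000 ≤ 2^13 = 8192, so n = 13.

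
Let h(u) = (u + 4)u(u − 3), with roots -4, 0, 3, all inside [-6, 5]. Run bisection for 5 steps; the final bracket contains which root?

m = -0.5, h(m) = 6.125 (+); new bracket [-6, -0.5]
m = -3.25, h(m) = 15.234375 (+); new bracket [-6, -3.25]
m = -4.625, h(m) = -22.041016 (−); new bracket [-4.625, -3.25]
m = -3.9375, h(m) = 1.7073 (+); new bracket [-4.625, -3.9375]
m = -4.28125, h(m) = -8.7674 (−); new bracket [-4.28125, -3.9375]

-4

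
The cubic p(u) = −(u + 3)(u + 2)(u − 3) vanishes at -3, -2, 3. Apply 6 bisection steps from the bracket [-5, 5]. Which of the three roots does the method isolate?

3

midpoint 0: p = 18 > 0 → [0, 5]
midpoint 2.5: p = 12.375 > 0 → [2.5, 5]
midpoint 3.75: p = -29.109375 < 0 → [2.5, 3.75]
midpoint 3.125: p = -3.9238 < 0 → [2.5, 3.125]
midpoint 2.8125: p = 5.2449 > 0 → [2.8125, 3.125]
midpoint 2.96875: p = 0.9268 > 0 → [2.96875, 3.125]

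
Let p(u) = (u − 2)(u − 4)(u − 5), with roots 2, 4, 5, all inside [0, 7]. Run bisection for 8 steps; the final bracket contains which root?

u = 3.5 gives p = 1.125, positive; keep [0, 3.5]
u = 1.75 gives p = -1.828125, negative; keep [1.75, 3.5]
u = 2.625 gives p = 2.041016, positive; keep [1.75, 2.625]
u = 2.1875 gives p = 0.9558, positive; keep [1.75, 2.1875]
u = 1.96875 gives p = -0.1924, negative; keep [1.96875, 2.1875]
u = 2.078125 gives p = 0.4387, positive; keep [1.96875, 2.078125]
u = 2.0234375 gives p = 0.1379, positive; keep [1.96875, 2.0234375]
u = 1.99609375 gives p = -0.0235, negative; keep [1.99609375, 2.0234375]

2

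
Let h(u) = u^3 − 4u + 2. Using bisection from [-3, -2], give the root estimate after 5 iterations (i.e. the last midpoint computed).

-2.21875

h(-2.5) = -3.625 < 0, so the root lies in [-2.5, -2]
h(-2.25) = -0.390625 < 0, so the root lies in [-2.25, -2]
h(-2.125) = 0.904297 > 0, so the root lies in [-2.25, -2.125]
h(-2.1875) = 0.2825 > 0, so the root lies in [-2.25, -2.1875]
h(-2.21875) = -0.0476 < 0, so the root lies in [-2.21875, -2.1875]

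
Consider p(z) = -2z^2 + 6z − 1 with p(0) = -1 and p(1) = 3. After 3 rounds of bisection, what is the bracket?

[0.125, 0.25]

m = 0.5, p(m) = 1.5 (+); new bracket [0, 0.5]
m = 0.25, p(m) = 0.375 (+); new bracket [0, 0.25]
m = 0.125, p(m) = -0.28125 (−); new bracket [0.125, 0.25]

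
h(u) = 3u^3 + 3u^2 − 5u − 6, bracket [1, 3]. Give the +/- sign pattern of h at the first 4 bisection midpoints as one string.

++-+

midpoint 2: h = 20 > 0 → [1, 2]
midpoint 1.5: h = 3.375 > 0 → [1, 1.5]
midpoint 1.25: h = -1.703125 < 0 → [1.25, 1.5]
midpoint 1.375: h = 0.5957 > 0 → [1.25, 1.375]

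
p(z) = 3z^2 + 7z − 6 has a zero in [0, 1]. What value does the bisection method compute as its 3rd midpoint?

0.625

midpoint 0.5: p = -1.75 < 0 → [0.5, 1]
midpoint 0.75: p = 0.9375 > 0 → [0.5, 0.75]
midpoint 0.625: p = -0.453125 < 0 → [0.625, 0.75]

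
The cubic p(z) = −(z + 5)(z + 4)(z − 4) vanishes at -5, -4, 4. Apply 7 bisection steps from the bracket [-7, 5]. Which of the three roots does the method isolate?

4

midpoint -1: p = 60 > 0 → [-1, 5]
midpoint 2: p = 84 > 0 → [2, 5]
midpoint 3.5: p = 31.875 > 0 → [3.5, 5]
midpoint 4.25: p = -19.0781 < 0 → [3.5, 4.25]
midpoint 3.875: p = 8.7363 > 0 → [3.875, 4.25]
midpoint 4.0625: p = -4.5667 < 0 → [3.875, 4.0625]
midpoint 3.96875: p = 2.2334 > 0 → [3.96875, 4.0625]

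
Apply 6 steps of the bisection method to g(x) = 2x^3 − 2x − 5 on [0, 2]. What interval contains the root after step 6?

midpoint 1: g = -5 < 0 → [1, 2]
midpoint 1.5: g = -1.25 < 0 → [1.5, 2]
midpoint 1.75: g = 2.21875 > 0 → [1.5, 1.75]
midpoint 1.625: g = 0.332 > 0 → [1.5, 1.625]
midpoint 1.5625: g = -0.4956 < 0 → [1.5625, 1.625]
midpoint 1.59375: g = -0.0911 < 0 → [1.59375, 1.625]

[1.59375, 1.625]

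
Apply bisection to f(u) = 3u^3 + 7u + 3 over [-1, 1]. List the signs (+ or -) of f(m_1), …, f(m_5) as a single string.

midpoint 0: f = 3 > 0 → [-1, 0]
midpoint -0.5: f = -0.875 < 0 → [-0.5, 0]
midpoint -0.25: f = 1.203125 > 0 → [-0.5, -0.25]
midpoint -0.375: f = 0.2168 > 0 → [-0.5, -0.375]
midpoint -0.4375: f = -0.3137 < 0 → [-0.4375, -0.375]

+-++-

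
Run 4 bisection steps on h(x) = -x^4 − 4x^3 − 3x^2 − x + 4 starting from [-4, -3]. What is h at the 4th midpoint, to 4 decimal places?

-0.6170

h(-3.5) = -7.8125 < 0, so the root lies in [-3.5, -3]
h(-3.25) = 1.308594 > 0, so the root lies in [-3.5, -3.25]
h(-3.375) = -2.769775 < 0, so the root lies in [-3.375, -3.25]
h(-3.3125) = -0.617 < 0, so the root lies in [-3.3125, -3.25]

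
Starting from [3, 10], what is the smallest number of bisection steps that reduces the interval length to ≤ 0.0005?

14

Width after n steps is 7/2^n. Need 2^n ≥ 7/0.0005 = 14000.
2^13 = 8192 < 14000 ≤ 2^14 = 16384, so n = 14.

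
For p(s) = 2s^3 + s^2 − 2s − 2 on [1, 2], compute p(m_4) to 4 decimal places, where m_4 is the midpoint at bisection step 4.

0.3843

midpoint 1.5: p = 4 > 0 → [1, 1.5]
midpoint 1.25: p = 0.96875 > 0 → [1, 1.25]
midpoint 1.125: p = -0.136719 < 0 → [1.125, 1.25]
midpoint 1.1875: p = 0.3843 > 0 → [1.125, 1.1875]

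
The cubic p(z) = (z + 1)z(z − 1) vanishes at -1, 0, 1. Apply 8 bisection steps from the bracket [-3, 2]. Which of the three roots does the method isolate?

-1

midpoint -0.5: p = 0.375 > 0 → [-3, -0.5]
midpoint -1.75: p = -3.609375 < 0 → [-1.75, -0.5]
midpoint -1.125: p = -0.298828 < 0 → [-1.125, -0.5]
midpoint -0.8125: p = 0.2761 > 0 → [-1.125, -0.8125]
midpoint -0.96875: p = 0.0596 > 0 → [-1.125, -0.96875]
midpoint -1.046875: p = -0.1004 < 0 → [-1.046875, -0.96875]
midpoint -1.0078125: p = -0.0158 < 0 → [-1.0078125, -0.96875]
midpoint -0.98828125: p = 0.023 > 0 → [-1.0078125, -0.98828125]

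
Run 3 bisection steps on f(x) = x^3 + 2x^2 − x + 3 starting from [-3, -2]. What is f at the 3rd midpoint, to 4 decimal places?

midpoint -2.5: f = 2.375 > 0 → [-3, -2.5]
midpoint -2.75: f = 0.078125 > 0 → [-3, -2.75]
midpoint -2.875: f = -1.357422 < 0 → [-2.875, -2.75]

-1.3574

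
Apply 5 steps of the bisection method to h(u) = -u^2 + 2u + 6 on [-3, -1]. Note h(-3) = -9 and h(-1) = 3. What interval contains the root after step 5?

[-1.6875, -1.625]

m = -2, h(m) = -2 (−); new bracket [-2, -1]
m = -1.5, h(m) = 0.75 (+); new bracket [-2, -1.5]
m = -1.75, h(m) = -0.5625 (−); new bracket [-1.75, -1.5]
m = -1.625, h(m) = 0.1094 (+); new bracket [-1.75, -1.625]
m = -1.6875, h(m) = -0.2227 (−); new bracket [-1.6875, -1.625]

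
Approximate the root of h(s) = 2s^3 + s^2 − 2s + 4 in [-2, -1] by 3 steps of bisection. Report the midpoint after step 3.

s = -1.5 gives h = 2.5, positive; keep [-2, -1.5]
s = -1.75 gives h = -0.15625, negative; keep [-1.75, -1.5]
s = -1.625 gives h = 1.308594, positive; keep [-1.75, -1.625]

-1.625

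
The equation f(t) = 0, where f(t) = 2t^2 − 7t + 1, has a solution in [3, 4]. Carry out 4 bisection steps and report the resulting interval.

m = 3.5, f(m) = 1 (+); new bracket [3, 3.5]
m = 3.25, f(m) = -0.625 (−); new bracket [3.25, 3.5]
m = 3.375, f(m) = 0.15625 (+); new bracket [3.25, 3.375]
m = 3.3125, f(m) = -0.2422 (−); new bracket [3.3125, 3.375]

[3.3125, 3.375]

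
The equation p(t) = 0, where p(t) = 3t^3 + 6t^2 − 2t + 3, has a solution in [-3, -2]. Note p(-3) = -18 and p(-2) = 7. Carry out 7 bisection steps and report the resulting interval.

p(-2.5) = -1.375 < 0, so the root lies in [-2.5, -2]
p(-2.25) = 3.703125 > 0, so the root lies in [-2.5, -2.25]
p(-2.375) = 1.404297 > 0, so the root lies in [-2.5, -2.375]
p(-2.4375) = 0.0769 > 0, so the root lies in [-2.5, -2.4375]
p(-2.46875) = -0.6332 < 0, so the root lies in [-2.46875, -2.4375]
p(-2.453125) = -0.2742 < 0, so the root lies in [-2.453125, -2.4375]
p(-2.4453125) = -0.0977 < 0, so the root lies in [-2.4453125, -2.4375]

[-2.4453125, -2.4375]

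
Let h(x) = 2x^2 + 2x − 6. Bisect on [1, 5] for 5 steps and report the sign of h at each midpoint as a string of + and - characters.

+++-+

h(3) = 18 > 0, so the root lies in [1, 3]
h(2) = 6 > 0, so the root lies in [1, 2]
h(1.5) = 1.5 > 0, so the root lies in [1, 1.5]
h(1.25) = -0.375 < 0, so the root lies in [1.25, 1.5]
h(1.375) = 0.5312 > 0, so the root lies in [1.25, 1.375]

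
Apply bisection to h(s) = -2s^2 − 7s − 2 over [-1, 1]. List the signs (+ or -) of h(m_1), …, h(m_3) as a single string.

-+-

s = 0 gives h = -2, negative; keep [-1, 0]
s = -0.5 gives h = 1, positive; keep [-0.5, 0]
s = -0.25 gives h = -0.375, negative; keep [-0.5, -0.25]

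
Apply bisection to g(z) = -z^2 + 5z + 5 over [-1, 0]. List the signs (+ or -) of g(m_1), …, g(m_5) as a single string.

g(-0.5) = 2.25 > 0, so the root lies in [-1, -0.5]
g(-0.75) = 0.6875 > 0, so the root lies in [-1, -0.75]
g(-0.875) = -0.140625 < 0, so the root lies in [-0.875, -0.75]
g(-0.8125) = 0.2773 > 0, so the root lies in [-0.875, -0.8125]
g(-0.84375) = 0.0693 > 0, so the root lies in [-0.875, -0.84375]

++-++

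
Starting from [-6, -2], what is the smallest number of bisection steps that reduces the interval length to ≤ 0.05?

Width after n steps is 4/2^n. Need 2^n ≥ 4/0.05 = 80.
2^6 = 64 < 80 ≤ 2^7 = 128, so n = 7.

7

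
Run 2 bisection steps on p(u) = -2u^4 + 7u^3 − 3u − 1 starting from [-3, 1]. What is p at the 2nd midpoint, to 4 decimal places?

-1.0000

midpoint -1: p = -7 < 0 → [-1, 1]
midpoint 0: p = -1 < 0 → [0, 1]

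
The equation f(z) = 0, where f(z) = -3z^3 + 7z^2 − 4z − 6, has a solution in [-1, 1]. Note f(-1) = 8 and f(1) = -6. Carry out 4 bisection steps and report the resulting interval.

m = 0, f(m) = -6 (−); new bracket [-1, 0]
m = -0.5, f(m) = -1.875 (−); new bracket [-1, -0.5]
m = -0.75, f(m) = 2.203125 (+); new bracket [-0.75, -0.5]
m = -0.625, f(m) = -0.0332 (−); new bracket [-0.75, -0.625]

[-0.75, -0.625]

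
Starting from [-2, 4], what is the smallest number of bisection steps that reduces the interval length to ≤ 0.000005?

21

Width after n steps is 6/2^n. Need 2^n ≥ 6/0.000005 = 1200000.
2^20 = 1048576 < 1200000 ≤ 2^21 = 2097152, so n = 21.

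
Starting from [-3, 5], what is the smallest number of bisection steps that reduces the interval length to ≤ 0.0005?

Width after n steps is 8/2^n. Need 2^n ≥ 8/0.0005 = 16000.
2^13 = 8192 < 16000 ≤ 2^14 = 16384, so n = 14.

14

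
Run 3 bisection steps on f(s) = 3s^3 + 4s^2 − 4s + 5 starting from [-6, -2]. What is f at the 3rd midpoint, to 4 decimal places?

midpoint -4: f = -107 < 0 → [-4, -2]
midpoint -3: f = -28 < 0 → [-3, -2]
midpoint -2.5: f = -6.875 < 0 → [-2.5, -2]

-6.8750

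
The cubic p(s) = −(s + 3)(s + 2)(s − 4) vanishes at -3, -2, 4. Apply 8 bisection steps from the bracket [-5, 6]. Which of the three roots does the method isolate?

4

m = 0.5, p(m) = 30.625 (+); new bracket [0.5, 6]
m = 3.25, p(m) = 24.609375 (+); new bracket [3.25, 6]
m = 4.625, p(m) = -31.572266 (−); new bracket [3.25, 4.625]
m = 3.9375, p(m) = 2.5745 (+); new bracket [3.9375, 4.625]
m = 4.28125, p(m) = -12.8631 (−); new bracket [3.9375, 4.28125]
m = 4.109375, p(m) = -4.7506 (−); new bracket [3.9375, 4.109375]
m = 4.0234375, p(m) = -0.9915 (−); new bracket [3.9375, 4.0234375]
m = 3.98046875, p(m) = 0.8154 (+); new bracket [3.98046875, 4.0234375]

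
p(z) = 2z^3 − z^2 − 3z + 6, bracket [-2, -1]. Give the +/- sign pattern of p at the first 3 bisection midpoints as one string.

midpoint -1.5: p = 1.5 > 0 → [-2, -1.5]
midpoint -1.75: p = -2.53125 < 0 → [-1.75, -1.5]
midpoint -1.625: p = -0.347656 < 0 → [-1.625, -1.5]

+--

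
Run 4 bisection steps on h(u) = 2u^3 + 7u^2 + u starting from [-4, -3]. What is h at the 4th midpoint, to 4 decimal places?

0.8022

midpoint -3.5: h = -3.5 < 0 → [-3.5, -3]
midpoint -3.25: h = 2.03125 > 0 → [-3.5, -3.25]
midpoint -3.375: h = -0.527344 < 0 → [-3.375, -3.25]
midpoint -3.3125: h = 0.8022 > 0 → [-3.375, -3.3125]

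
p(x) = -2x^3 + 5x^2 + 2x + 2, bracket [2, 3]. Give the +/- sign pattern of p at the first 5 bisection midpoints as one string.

++++-

x = 2.5 gives p = 7, positive; keep [2.5, 3]
x = 2.75 gives p = 3.71875, positive; keep [2.75, 3]
x = 2.875 gives p = 1.550781, positive; keep [2.875, 3]
x = 2.9375 gives p = 0.3247, positive; keep [2.9375, 3]
x = 2.96875 gives p = -0.3251, negative; keep [2.9375, 2.96875]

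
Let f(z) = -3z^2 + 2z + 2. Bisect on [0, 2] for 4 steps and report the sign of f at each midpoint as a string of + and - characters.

+--+

m = 1, f(m) = 1 (+); new bracket [1, 2]
m = 1.5, f(m) = -1.75 (−); new bracket [1, 1.5]
m = 1.25, f(m) = -0.1875 (−); new bracket [1, 1.25]
m = 1.125, f(m) = 0.4531 (+); new bracket [1.125, 1.25]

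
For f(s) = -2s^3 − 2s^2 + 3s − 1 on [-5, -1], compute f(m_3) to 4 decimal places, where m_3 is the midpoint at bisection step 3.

-3.2500

midpoint -3: f = 26 > 0 → [-3, -1]
midpoint -2: f = 1 > 0 → [-2, -1]
midpoint -1.5: f = -3.25 < 0 → [-2, -1.5]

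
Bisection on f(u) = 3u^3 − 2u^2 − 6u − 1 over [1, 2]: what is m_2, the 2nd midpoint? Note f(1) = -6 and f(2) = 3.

1.75

f(1.5) = -4.375 < 0, so the root lies in [1.5, 2]
f(1.75) = -1.546875 < 0, so the root lies in [1.75, 2]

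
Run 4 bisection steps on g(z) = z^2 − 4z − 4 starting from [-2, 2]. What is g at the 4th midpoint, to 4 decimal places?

g(0) = -4 < 0, so the root lies in [-2, 0]
g(-1) = 1 > 0, so the root lies in [-1, 0]
g(-0.5) = -1.75 < 0, so the root lies in [-1, -0.5]
g(-0.75) = -0.4375 < 0, so the root lies in [-1, -0.75]

-0.4375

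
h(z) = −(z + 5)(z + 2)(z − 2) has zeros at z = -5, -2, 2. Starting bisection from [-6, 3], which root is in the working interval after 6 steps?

2

midpoint -1.5: h = 6.125 > 0 → [-1.5, 3]
midpoint 0.75: h = 19.765625 > 0 → [0.75, 3]
midpoint 1.875: h = 3.330078 > 0 → [1.875, 3]
midpoint 2.4375: h = -14.4392 < 0 → [1.875, 2.4375]
midpoint 2.15625: h = -4.6474 < 0 → [1.875, 2.15625]
midpoint 2.015625: h = -0.4402 < 0 → [1.875, 2.015625]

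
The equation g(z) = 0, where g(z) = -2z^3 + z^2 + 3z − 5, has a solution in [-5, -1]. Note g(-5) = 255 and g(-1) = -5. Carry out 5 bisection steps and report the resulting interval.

[-1.625, -1.5]

g(-3) = 49 > 0, so the root lies in [-3, -1]
g(-2) = 9 > 0, so the root lies in [-2, -1]
g(-1.5) = -0.5 < 0, so the root lies in [-2, -1.5]
g(-1.75) = 3.5312 > 0, so the root lies in [-1.75, -1.5]
g(-1.625) = 1.3477 > 0, so the root lies in [-1.625, -1.5]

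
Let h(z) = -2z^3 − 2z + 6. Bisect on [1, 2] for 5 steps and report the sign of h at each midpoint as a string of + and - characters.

h(1.5) = -3.75 < 0, so the root lies in [1, 1.5]
h(1.25) = -0.40625 < 0, so the root lies in [1, 1.25]
h(1.125) = 0.902344 > 0, so the root lies in [1.125, 1.25]
h(1.1875) = 0.2759 > 0, so the root lies in [1.1875, 1.25]
h(1.21875) = -0.058 < 0, so the root lies in [1.1875, 1.21875]

--++-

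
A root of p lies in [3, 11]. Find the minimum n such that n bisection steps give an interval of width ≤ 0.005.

Width after n steps is 8/2^n. Need 2^n ≥ 8/0.005 = 1600.
2^10 = 1024 < 1600 ≤ 2^11 = 2048, so n = 11.

11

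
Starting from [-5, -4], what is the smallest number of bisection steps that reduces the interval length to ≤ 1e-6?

Width after n steps is 1/2^n. Need 2^n ≥ 1/1e-6 = 1000000.
2^19 = 524288 < 1000000 ≤ 2^20 = 1048576, so n = 20.

20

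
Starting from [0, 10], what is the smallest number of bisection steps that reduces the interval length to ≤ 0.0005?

Width after n steps is 10/2^n. Need 2^n ≥ 10/0.0005 = 20000.
2^14 = 16384 < 20000 ≤ 2^15 = 32768, so n = 15.

15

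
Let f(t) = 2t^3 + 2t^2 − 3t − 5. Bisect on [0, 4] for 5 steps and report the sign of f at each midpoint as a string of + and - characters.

t = 2 gives f = 13, positive; keep [0, 2]
t = 1 gives f = -4, negative; keep [1, 2]
t = 1.5 gives f = 1.75, positive; keep [1, 1.5]
t = 1.25 gives f = -1.7188, negative; keep [1.25, 1.5]
t = 1.375 gives f = -0.1445, negative; keep [1.375, 1.5]

+-+--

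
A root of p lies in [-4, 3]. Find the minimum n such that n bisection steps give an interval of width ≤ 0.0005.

14

Width after n steps is 7/2^n. Need 2^n ≥ 7/0.0005 = 14000.
2^13 = 8192 < 14000 ≤ 2^14 = 16384, so n = 14.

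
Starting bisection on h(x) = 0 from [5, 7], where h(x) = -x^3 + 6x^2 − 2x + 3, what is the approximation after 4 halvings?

x = 6 gives h = -9, negative; keep [5, 6]
x = 5.5 gives h = 7.125, positive; keep [5.5, 6]
x = 5.75 gives h = -0.234375, negative; keep [5.5, 5.75]
x = 5.625 gives h = 3.6152, positive; keep [5.625, 5.75]

5.625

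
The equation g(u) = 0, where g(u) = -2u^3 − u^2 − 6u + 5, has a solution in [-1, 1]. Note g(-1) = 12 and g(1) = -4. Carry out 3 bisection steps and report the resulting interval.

g(0) = 5 > 0, so the root lies in [0, 1]
g(0.5) = 1.5 > 0, so the root lies in [0.5, 1]
g(0.75) = -0.90625 < 0, so the root lies in [0.5, 0.75]

[0.5, 0.75]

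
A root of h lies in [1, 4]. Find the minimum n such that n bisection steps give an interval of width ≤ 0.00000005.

Width after n steps is 3/2^n. Need 2^n ≥ 3/0.00000005 = 60000000.
2^25 = 33554432 < 60000000 ≤ 2^26 = 67108864, so n = 26.

26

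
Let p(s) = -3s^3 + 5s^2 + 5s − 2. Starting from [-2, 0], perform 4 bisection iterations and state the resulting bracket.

[-1, -0.875]

s = -1 gives p = 1, positive; keep [-1, 0]
s = -0.5 gives p = -2.875, negative; keep [-1, -0.5]
s = -0.75 gives p = -1.671875, negative; keep [-1, -0.75]
s = -0.875 gives p = -0.5371, negative; keep [-1, -0.875]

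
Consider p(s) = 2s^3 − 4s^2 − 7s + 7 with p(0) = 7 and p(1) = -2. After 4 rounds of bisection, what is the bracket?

m = 0.5, p(m) = 2.75 (+); new bracket [0.5, 1]
m = 0.75, p(m) = 0.34375 (+); new bracket [0.75, 1]
m = 0.875, p(m) = -0.847656 (−); new bracket [0.75, 0.875]
m = 0.8125, p(m) = -0.2554 (−); new bracket [0.75, 0.8125]

[0.75, 0.8125]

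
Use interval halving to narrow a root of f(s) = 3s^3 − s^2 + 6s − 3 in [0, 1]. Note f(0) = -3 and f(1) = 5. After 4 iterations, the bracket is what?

[0.4375, 0.5]

s = 0.5 gives f = 0.125, positive; keep [0, 0.5]
s = 0.25 gives f = -1.515625, negative; keep [0.25, 0.5]
s = 0.375 gives f = -0.732422, negative; keep [0.375, 0.5]
s = 0.4375 gives f = -0.3152, negative; keep [0.4375, 0.5]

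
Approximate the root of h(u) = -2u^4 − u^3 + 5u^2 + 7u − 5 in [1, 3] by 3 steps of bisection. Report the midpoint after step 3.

h(2) = -11 < 0, so the root lies in [1, 2]
h(1.5) = 3.25 > 0, so the root lies in [1.5, 2]
h(1.75) = -1.554688 < 0, so the root lies in [1.5, 1.75]

1.75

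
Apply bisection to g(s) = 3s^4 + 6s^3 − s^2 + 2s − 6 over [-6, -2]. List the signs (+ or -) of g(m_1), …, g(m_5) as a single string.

+++--

g(-4) = 354 > 0, so the root lies in [-4, -2]
g(-3) = 60 > 0, so the root lies in [-3, -2]
g(-2.5) = 6.1875 > 0, so the root lies in [-2.5, -2]
g(-2.25) = -7.0195 < 0, so the root lies in [-2.5, -2.25]
g(-2.375) = -1.3196 < 0, so the root lies in [-2.5, -2.375]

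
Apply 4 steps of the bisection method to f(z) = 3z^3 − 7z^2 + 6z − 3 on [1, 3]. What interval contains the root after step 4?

[1.375, 1.5]

f(2) = 5 > 0, so the root lies in [1, 2]
f(1.5) = 0.375 > 0, so the root lies in [1, 1.5]
f(1.25) = -0.578125 < 0, so the root lies in [1.25, 1.5]
f(1.375) = -0.1855 < 0, so the root lies in [1.375, 1.5]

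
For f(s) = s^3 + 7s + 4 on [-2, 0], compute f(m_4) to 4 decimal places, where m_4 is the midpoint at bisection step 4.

s = -1 gives f = -4, negative; keep [-1, 0]
s = -0.5 gives f = 0.375, positive; keep [-1, -0.5]
s = -0.75 gives f = -1.671875, negative; keep [-0.75, -0.5]
s = -0.625 gives f = -0.6191, negative; keep [-0.625, -0.5]

-0.6191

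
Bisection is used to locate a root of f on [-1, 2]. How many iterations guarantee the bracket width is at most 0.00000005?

26

Width after n steps is 3/2^n. Need 2^n ≥ 3/0.00000005 = 60000000.
2^25 = 33554432 < 60000000 ≤ 2^26 = 67108864, so n = 26.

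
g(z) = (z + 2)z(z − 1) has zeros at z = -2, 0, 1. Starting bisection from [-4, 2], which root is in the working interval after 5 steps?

-2

midpoint -1: g = 2 > 0 → [-4, -1]
midpoint -2.5: g = -4.375 < 0 → [-2.5, -1]
midpoint -1.75: g = 1.203125 > 0 → [-2.5, -1.75]
midpoint -2.125: g = -0.8301 < 0 → [-2.125, -1.75]
midpoint -1.9375: g = 0.3557 > 0 → [-2.125, -1.9375]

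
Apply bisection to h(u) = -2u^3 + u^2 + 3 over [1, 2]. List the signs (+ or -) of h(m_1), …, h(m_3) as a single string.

-+-

u = 1.5 gives h = -1.5, negative; keep [1, 1.5]
u = 1.25 gives h = 0.65625, positive; keep [1.25, 1.5]
u = 1.375 gives h = -0.308594, negative; keep [1.25, 1.375]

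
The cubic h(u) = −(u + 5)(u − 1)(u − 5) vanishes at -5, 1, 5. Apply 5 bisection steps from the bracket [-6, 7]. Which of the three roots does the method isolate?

m = 0.5, h(m) = -12.375 (−); new bracket [-6, 0.5]
m = -2.75, h(m) = -65.390625 (−); new bracket [-6, -2.75]
m = -4.375, h(m) = -31.494141 (−); new bracket [-6, -4.375]
m = -5.1875, h(m) = 11.8191 (+); new bracket [-5.1875, -4.375]
m = -4.78125, h(m) = -12.3698 (−); new bracket [-5.1875, -4.78125]

-5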